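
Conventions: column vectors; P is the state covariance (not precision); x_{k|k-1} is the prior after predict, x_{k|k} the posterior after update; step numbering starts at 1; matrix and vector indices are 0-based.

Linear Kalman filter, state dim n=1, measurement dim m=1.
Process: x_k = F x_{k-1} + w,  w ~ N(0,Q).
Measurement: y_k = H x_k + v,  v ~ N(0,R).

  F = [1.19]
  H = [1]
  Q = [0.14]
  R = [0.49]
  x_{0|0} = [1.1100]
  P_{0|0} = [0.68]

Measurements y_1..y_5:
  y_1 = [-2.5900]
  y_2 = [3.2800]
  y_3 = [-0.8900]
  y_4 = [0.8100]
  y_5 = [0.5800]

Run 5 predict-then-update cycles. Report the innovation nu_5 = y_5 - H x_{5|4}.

innov = [-0.0268]

step 1: x^-=[1.3209]  P^-=[1.1029]  S=[1.5929]  K=[0.6924]  nu=[-3.9109]  x^+=[-1.3870]  P^+=[0.3393]
step 2: x^-=[-1.6505]  P^-=[0.6204]  S=[1.1104]  K=[0.5587]  nu=[4.9305]  x^+=[1.1043]  P^+=[0.2738]
step 3: x^-=[1.3142]  P^-=[0.5277]  S=[1.0177]  K=[0.5185]  nu=[-2.2042]  x^+=[0.1713]  P^+=[0.2541]
step 4: x^-=[0.2038]  P^-=[0.4998]  S=[0.9898]  K=[0.5049]  nu=[0.6062]  x^+=[0.5099]  P^+=[0.2474]
step 5: x^-=[0.6068]  P^-=[0.4904]  S=[0.9804]  K=[0.5002]  nu=[-0.0268]  x^+=[0.5934]  P^+=[0.2451]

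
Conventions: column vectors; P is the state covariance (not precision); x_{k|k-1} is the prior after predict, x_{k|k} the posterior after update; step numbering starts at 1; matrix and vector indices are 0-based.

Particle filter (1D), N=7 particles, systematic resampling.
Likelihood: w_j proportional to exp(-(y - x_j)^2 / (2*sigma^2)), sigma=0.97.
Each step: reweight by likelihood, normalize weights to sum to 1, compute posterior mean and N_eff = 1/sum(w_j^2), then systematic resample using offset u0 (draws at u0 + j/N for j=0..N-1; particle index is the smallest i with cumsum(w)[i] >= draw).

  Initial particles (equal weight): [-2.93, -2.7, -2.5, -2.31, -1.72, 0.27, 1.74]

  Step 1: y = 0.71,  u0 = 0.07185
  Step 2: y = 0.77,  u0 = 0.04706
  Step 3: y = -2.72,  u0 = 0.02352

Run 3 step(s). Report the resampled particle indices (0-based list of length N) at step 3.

resampled_idx = [0, 0, 1, 2, 2, 3, 4]

step 1: w=[0.0006, 0.0014, 0.0027, 0.0051, 0.0284, 0.5898, 0.3720]  mean=0.7338  Neff=2.0528  idx=[5, 5, 5, 5, 6, 6, 6]
step 2: w=[0.1645, 0.1645, 0.1645, 0.1645, 0.1140, 0.1140, 0.1140]  mean=0.7726  Neff=6.7917  idx=[0, 1, 2, 2, 3, 4, 6]
step 3: w=[0.1998, 0.1998, 0.1998, 0.1998, 0.1998, 0.0006, 0.0006]  mean=0.2717  Neff=5.0119  idx=[0, 0, 1, 2, 2, 3, 4]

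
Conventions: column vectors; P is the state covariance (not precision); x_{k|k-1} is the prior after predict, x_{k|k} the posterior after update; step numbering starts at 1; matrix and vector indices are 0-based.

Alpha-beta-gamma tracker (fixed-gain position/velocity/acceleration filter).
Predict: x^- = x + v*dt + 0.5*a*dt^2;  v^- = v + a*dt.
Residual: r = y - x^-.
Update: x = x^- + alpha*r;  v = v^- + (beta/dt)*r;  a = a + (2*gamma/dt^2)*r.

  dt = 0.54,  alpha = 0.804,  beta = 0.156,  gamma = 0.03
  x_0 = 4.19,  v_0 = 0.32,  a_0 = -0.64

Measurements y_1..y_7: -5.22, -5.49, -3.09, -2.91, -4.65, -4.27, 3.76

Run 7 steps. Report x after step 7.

x_post = 1.6938

step 1: x_pred=4.2695  r=-9.4895  x^+=-3.3601  v^+=-2.7670  a^+=-2.5926
step 2: x_pred=-5.2322  r=-0.2578  x^+=-5.4395  v^+=-4.2415  a^+=-2.6456
step 3: x_pred=-8.1156  r=5.0256  x^+=-4.0750  v^+=-4.2182  a^+=-1.6115
step 4: x_pred=-6.5878  r=3.6778  x^+=-3.6309  v^+=-4.0260  a^+=-0.8548
step 5: x_pred=-5.9295  r=1.2795  x^+=-4.9008  v^+=-4.1179  a^+=-0.5915
step 6: x_pred=-7.2107  r=2.9407  x^+=-4.8464  v^+=-3.5878  a^+=0.0136
step 7: x_pred=-6.7818  r=10.5418  x^+=1.6938  v^+=-0.5351  a^+=2.1827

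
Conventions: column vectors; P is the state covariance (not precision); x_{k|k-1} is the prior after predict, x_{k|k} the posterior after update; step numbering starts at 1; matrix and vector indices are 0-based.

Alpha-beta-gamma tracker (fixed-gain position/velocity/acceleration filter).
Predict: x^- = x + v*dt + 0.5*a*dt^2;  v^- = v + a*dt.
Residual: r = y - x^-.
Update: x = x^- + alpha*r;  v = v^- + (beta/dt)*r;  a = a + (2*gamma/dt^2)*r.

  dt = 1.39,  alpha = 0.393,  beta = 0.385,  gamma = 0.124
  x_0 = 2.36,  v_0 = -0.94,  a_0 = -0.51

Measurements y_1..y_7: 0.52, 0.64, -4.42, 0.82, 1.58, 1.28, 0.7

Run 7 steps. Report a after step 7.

a_post = 0.1943

step 1: x_pred=0.5607  r=-0.0407  x^+=0.5447  v^+=-1.6602  a^+=-0.5152
step 2: x_pred=-2.2607  r=2.9007  x^+=-1.1207  v^+=-1.5729  a^+=-0.1429
step 3: x_pred=-3.4451  r=-0.9749  x^+=-3.8282  v^+=-2.0416  a^+=-0.2680
step 4: x_pred=-6.9250  r=7.7450  x^+=-3.8812  v^+=-0.2690  a^+=0.7261
step 5: x_pred=-3.5536  r=5.1336  x^+=-1.5361  v^+=2.1622  a^+=1.3850
step 6: x_pred=2.8074  r=-1.5274  x^+=2.2071  v^+=3.6643  a^+=1.1890
step 7: x_pred=8.4492  r=-7.7492  x^+=5.4037  v^+=3.1707  a^+=0.1943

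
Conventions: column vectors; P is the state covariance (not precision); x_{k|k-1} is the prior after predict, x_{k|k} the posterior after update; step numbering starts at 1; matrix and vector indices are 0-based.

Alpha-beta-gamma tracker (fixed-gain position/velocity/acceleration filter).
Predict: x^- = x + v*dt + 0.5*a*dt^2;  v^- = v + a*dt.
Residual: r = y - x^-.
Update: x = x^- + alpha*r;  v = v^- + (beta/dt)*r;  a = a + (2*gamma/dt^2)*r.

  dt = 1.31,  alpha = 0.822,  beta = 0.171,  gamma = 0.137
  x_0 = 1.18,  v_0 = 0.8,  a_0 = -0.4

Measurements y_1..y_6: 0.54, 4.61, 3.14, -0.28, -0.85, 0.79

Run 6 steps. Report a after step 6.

step 1: x_pred=1.8848  r=-1.3448  x^+=0.7794  v^+=0.1005  a^+=-0.6147
step 2: x_pred=0.3835  r=4.2265  x^+=3.8577  v^+=-0.1531  a^+=0.0601
step 3: x_pred=3.7087  r=-0.5687  x^+=3.2412  v^+=-0.1486  a^+=-0.0307
step 4: x_pred=3.0202  r=-3.3002  x^+=0.3074  v^+=-0.6196  a^+=-0.5576
step 5: x_pred=-0.9827  r=0.1327  x^+=-0.8736  v^+=-1.3328  a^+=-0.5364
step 6: x_pred=-3.0798  r=3.8698  x^+=0.1012  v^+=-1.5303  a^+=0.0814

a_post = 0.0814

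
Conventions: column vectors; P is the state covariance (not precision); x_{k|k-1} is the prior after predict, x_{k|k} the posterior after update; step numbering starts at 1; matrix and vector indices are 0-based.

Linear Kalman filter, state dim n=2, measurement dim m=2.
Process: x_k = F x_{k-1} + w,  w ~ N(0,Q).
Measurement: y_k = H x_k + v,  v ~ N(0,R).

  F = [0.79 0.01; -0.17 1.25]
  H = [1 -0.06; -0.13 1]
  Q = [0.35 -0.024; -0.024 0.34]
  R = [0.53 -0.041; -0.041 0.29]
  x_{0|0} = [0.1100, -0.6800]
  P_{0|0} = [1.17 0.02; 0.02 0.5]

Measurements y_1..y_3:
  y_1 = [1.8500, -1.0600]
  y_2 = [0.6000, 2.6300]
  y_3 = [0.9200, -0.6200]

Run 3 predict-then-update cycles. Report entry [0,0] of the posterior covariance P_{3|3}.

step 1: x^-=[0.0801, -0.8687]  P^-=[1.0806 -0.1552; -0.1552 1.1466]  S=[1.6333 -0.4066; -0.4066 1.4952]  K=[0.6629 -0.0174; 0.0613 0.7970]  nu=[1.7178, -0.1809]  x^+=[1.2220, -0.9076]  P^+=[0.3529 0.0136; 0.0136 0.2304]
step 2: x^-=[0.9563, -1.3422]  P^-=[0.5705 -0.0551; -0.0551 0.7044]  S=[1.1096 -0.2129; -0.2129 1.0183]  K=[0.5133 -0.0196; 0.0483 0.7088]  nu=[-0.4369, 4.0965]  x^+=[0.6519, 1.5404]  P^+=[0.2734 0.0088; 0.0088 0.2047]
step 3: x^-=[0.5304, 1.8147]  P^-=[0.5208 -0.0495; -0.0495 0.6640]  S=[1.0591 -0.1984; -0.1984 0.9757]  K=[0.4907 -0.0203; 0.0462 0.6966]  nu=[0.4985, -2.3658]  x^+=[0.8231, 0.1898]  P^+=[0.2614 0.0080; 0.0080 0.2011]

P_post[0,0] = 0.2614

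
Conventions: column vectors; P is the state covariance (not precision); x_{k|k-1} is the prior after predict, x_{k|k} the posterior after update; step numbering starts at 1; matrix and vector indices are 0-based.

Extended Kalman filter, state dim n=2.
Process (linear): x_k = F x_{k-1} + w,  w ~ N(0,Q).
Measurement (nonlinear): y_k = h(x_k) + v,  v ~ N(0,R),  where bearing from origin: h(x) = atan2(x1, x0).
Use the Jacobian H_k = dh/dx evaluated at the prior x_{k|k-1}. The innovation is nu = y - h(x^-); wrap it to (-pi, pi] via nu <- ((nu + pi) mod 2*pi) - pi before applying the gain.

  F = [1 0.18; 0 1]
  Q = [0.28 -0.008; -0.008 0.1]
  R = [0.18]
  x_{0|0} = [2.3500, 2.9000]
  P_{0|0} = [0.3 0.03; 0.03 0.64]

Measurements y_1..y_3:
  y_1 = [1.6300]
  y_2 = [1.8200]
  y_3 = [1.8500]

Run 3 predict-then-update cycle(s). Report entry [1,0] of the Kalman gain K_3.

step 1: x^-=[2.8720, 2.9000]  P^-=[0.6115 0.1372; 0.1372 0.7400]  H_jac=[-0.1741 0.1724]  S=[0.2123]  K=[-0.3901; 0.4885]  nu=[0.8398]  x^+=[2.5445, 3.3102]  P^+=[0.5792 0.1776; 0.1776 0.6893]
step 2: x^-=[3.1403, 3.3102]  P^-=[0.9455 0.2937; 0.2937 0.7893]  H_jac=[-0.1590 0.1508]  S=[0.2078]  K=[-0.5103; 0.3483]  nu=[1.0083]  x^+=[2.6257, 3.6613]  P^+=[0.8914 0.3307; 0.3307 0.7641]
step 3: x^-=[3.2848, 3.6613]  P^-=[1.3152 0.4602; 0.4602 0.8641]  H_jac=[-0.1513 0.1358]  S=[0.2071]  K=[-0.6592; 0.2302]  nu=[1.0104]  x^+=[2.6187, 3.8939]  P^+=[1.2252 0.4916; 0.4916 0.8532]

K[1,0] = 0.2302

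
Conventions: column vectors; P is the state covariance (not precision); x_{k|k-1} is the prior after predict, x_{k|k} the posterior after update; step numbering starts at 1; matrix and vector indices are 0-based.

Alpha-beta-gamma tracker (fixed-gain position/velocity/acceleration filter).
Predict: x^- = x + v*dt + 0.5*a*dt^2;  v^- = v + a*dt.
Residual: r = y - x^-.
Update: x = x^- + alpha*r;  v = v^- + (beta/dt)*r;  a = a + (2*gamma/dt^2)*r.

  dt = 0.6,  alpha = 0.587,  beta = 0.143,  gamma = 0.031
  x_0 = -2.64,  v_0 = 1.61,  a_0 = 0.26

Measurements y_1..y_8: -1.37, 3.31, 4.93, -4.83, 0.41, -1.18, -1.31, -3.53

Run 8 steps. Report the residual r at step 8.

resid = -1.6359

step 1: x_pred=-1.6272  r=0.2572  x^+=-1.4762  v^+=1.8273  a^+=0.3043
step 2: x_pred=-0.3251  r=3.6351  x^+=1.8087  v^+=2.8762  a^+=0.9303
step 3: x_pred=3.7019  r=1.2281  x^+=4.4228  v^+=3.7271  a^+=1.1418
step 4: x_pred=6.8646  r=-11.6946  x^+=-0.0001  v^+=1.6250  a^+=-0.8722
step 5: x_pred=0.8179  r=-0.4079  x^+=0.5785  v^+=1.0045  a^+=-0.9425
step 6: x_pred=1.0115  r=-2.1915  x^+=-0.2749  v^+=-0.0833  a^+=-1.3199
step 7: x_pred=-0.5625  r=-0.7475  x^+=-1.0013  v^+=-1.0534  a^+=-1.4486
step 8: x_pred=-1.8941  r=-1.6359  x^+=-2.8544  v^+=-2.3125  a^+=-1.7304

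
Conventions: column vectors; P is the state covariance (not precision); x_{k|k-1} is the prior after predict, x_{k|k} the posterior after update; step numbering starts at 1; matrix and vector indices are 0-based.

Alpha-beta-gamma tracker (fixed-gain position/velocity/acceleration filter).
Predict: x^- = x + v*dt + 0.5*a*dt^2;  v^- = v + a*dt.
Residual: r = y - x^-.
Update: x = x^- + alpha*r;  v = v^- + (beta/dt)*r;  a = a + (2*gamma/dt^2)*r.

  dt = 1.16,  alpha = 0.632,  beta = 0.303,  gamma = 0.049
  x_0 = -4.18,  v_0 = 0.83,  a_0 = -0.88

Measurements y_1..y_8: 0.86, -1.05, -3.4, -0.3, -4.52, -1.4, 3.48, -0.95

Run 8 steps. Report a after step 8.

step 1: x_pred=-3.8093  r=4.6693  x^+=-0.8583  v^+=1.0288  a^+=-0.5399
step 2: x_pred=-0.0281  r=-1.0219  x^+=-0.6739  v^+=0.1356  a^+=-0.6144
step 3: x_pred=-0.9300  r=-2.4700  x^+=-2.4910  v^+=-1.2223  a^+=-0.7943
step 4: x_pred=-4.4432  r=4.1432  x^+=-1.8247  v^+=-1.0613  a^+=-0.4925
step 5: x_pred=-3.3872  r=-1.1328  x^+=-4.1031  v^+=-1.9285  a^+=-0.5750
step 6: x_pred=-6.7271  r=5.3271  x^+=-3.3604  v^+=-1.2041  a^+=-0.1870
step 7: x_pred=-4.8829  r=8.3629  x^+=0.4024  v^+=0.7634  a^+=0.4220
step 8: x_pred=1.5720  r=-2.5220  x^+=-0.0219  v^+=0.5942  a^+=0.2384

a_post = 0.2384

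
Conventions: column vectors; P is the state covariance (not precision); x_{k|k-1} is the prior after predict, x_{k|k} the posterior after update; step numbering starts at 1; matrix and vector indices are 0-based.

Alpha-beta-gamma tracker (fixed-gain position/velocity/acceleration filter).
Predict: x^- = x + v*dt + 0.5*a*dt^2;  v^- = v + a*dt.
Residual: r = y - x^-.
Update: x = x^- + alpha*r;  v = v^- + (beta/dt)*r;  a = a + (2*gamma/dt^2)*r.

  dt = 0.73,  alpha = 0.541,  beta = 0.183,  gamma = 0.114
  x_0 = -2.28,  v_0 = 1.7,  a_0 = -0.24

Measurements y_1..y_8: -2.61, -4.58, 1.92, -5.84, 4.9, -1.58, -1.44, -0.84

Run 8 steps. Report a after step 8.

a_post = -0.0067

step 1: x_pred=-1.1029  r=-1.5071  x^+=-1.9183  v^+=1.1470  a^+=-0.8848
step 2: x_pred=-1.3167  r=-3.2633  x^+=-3.0821  v^+=-0.3170  a^+=-2.2810
step 3: x_pred=-3.9213  r=5.8413  x^+=-0.7612  v^+=-0.5177  a^+=0.2182
step 4: x_pred=-1.0810  r=-4.7590  x^+=-3.6556  v^+=-1.5515  a^+=-1.8179
step 5: x_pred=-5.2726  r=10.1726  x^+=0.2308  v^+=-0.3285  a^+=2.5344
step 6: x_pred=0.6663  r=-2.2463  x^+=-0.5490  v^+=0.9585  a^+=1.5733
step 7: x_pred=0.5700  r=-2.0100  x^+=-0.5174  v^+=1.6032  a^+=0.7133
step 8: x_pred=0.8429  r=-1.6829  x^+=-0.0675  v^+=1.7020  a^+=-0.0067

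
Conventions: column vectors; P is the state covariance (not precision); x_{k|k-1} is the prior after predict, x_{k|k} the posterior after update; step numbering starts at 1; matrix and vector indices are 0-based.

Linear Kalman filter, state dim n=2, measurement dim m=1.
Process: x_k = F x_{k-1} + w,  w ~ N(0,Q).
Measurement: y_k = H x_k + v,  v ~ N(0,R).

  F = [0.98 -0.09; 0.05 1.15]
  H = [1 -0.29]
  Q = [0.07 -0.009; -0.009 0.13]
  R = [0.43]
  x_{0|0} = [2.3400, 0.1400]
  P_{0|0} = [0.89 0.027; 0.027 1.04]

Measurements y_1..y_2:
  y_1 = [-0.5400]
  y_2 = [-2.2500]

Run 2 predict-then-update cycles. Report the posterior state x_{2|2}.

step 1: x^-=[2.2806, 0.2780]  P^-=[0.9284 -0.0427; -0.0427 1.5107]  S=[1.5102]  K=[0.6229; -0.3184]  nu=[-2.7400]  x^+=[0.5737, 1.1504]  P^+=[0.3423 0.2568; 0.2568 1.3576]
step 2: x^-=[0.4587, 1.3516]  P^-=[0.3645 0.1555; 0.1555 1.9559]  S=[0.8688]  K=[0.3676; -0.4739]  nu=[-2.3168]  x^+=[-0.3930, 2.4494]  P^+=[0.2471 0.3069; 0.3069 1.7608]

x_post = [-0.3930, 2.4494]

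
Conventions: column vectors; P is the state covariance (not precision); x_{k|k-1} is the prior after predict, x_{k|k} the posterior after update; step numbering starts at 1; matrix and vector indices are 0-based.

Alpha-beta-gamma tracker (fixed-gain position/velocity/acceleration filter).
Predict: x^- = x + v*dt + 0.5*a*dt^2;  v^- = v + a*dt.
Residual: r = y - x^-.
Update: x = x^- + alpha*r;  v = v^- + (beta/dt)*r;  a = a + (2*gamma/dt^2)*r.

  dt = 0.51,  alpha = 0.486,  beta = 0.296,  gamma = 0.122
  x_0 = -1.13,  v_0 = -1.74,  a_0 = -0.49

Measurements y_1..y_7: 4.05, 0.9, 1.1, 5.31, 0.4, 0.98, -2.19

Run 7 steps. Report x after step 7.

step 1: x_pred=-2.0811  r=6.1311  x^+=0.8986  v^+=1.5686  a^+=5.2616
step 2: x_pred=2.3828  r=-1.4828  x^+=1.6622  v^+=3.3914  a^+=3.8706
step 3: x_pred=3.8951  r=-2.7951  x^+=2.5367  v^+=3.7431  a^+=1.2484
step 4: x_pred=4.6080  r=0.7020  x^+=4.9492  v^+=4.7872  a^+=1.9070
step 5: x_pred=7.6387  r=-7.2387  x^+=4.1207  v^+=1.5585  a^+=-4.8836
step 6: x_pred=4.2804  r=-3.3004  x^+=2.6764  v^+=-2.8477  a^+=-7.9797
step 7: x_pred=0.1863  r=-2.3763  x^+=-0.9686  v^+=-8.2965  a^+=-10.2089

x_post = -0.9686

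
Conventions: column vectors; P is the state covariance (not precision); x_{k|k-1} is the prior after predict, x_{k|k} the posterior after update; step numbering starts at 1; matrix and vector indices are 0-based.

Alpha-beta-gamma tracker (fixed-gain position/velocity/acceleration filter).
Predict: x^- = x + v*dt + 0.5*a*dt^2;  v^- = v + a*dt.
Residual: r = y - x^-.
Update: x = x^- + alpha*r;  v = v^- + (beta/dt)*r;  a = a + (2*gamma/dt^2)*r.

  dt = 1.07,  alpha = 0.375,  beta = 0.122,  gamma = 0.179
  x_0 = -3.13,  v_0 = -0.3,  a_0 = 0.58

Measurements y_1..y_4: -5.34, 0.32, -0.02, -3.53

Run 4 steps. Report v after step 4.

step 1: x_pred=-3.1190  r=-2.2210  x^+=-3.9519  v^+=0.0674  a^+=-0.1145
step 2: x_pred=-3.9453  r=4.2653  x^+=-2.3458  v^+=0.4312  a^+=1.2192
step 3: x_pred=-1.1865  r=1.1665  x^+=-0.7491  v^+=1.8688  a^+=1.5840
step 4: x_pred=2.1573  r=-5.6873  x^+=0.0245  v^+=2.9152  a^+=-0.1944

v_post = 2.9152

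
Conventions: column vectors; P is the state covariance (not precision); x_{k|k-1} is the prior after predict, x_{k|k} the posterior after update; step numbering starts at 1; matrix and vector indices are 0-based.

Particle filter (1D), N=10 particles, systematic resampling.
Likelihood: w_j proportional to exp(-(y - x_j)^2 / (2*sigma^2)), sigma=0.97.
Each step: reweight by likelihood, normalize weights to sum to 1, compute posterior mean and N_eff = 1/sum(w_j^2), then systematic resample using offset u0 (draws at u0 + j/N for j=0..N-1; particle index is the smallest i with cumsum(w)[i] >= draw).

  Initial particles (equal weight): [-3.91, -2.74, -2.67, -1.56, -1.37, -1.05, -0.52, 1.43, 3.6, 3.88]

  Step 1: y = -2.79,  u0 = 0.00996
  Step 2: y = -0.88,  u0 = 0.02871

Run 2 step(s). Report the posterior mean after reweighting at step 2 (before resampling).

step 1: w=[0.1443, 0.2806, 0.2788, 0.1257, 0.0962, 0.0562, 0.0182, 0.0000, 0.0000, 0.0000]  mean=-2.4736  Neff=4.8586  idx=[0, 0, 1, 1, 1, 2, 2, 3, 3, 4]
step 2: w=[0.0023, 0.0023, 0.0482, 0.0482, 0.0482, 0.0552, 0.0552, 0.2369, 0.2369, 0.2666]  mean=-1.8133  Neff=5.0912  idx=[2, 4, 6, 7, 7, 8, 8, 8, 9, 9]

post_mean = -1.8133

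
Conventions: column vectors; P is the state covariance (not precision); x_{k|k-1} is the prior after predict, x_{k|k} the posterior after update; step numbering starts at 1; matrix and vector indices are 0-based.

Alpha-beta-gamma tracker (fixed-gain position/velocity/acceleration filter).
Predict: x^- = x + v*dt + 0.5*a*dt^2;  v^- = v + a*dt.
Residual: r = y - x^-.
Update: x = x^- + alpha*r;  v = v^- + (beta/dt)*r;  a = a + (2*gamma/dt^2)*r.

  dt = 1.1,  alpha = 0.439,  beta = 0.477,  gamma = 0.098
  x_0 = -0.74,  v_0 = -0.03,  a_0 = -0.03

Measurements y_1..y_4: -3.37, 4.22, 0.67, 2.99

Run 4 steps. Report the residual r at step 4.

step 1: x_pred=-0.7912  r=-2.5789  x^+=-1.9233  v^+=-1.1813  a^+=-0.4477
step 2: x_pred=-3.4936  r=7.7136  x^+=-0.1073  v^+=1.6711  a^+=0.8017
step 3: x_pred=2.2159  r=-1.5459  x^+=1.5373  v^+=1.8826  a^+=0.5513
step 4: x_pred=3.9417  r=-0.9517  x^+=3.5239  v^+=2.0764  a^+=0.3972

resid = -0.9517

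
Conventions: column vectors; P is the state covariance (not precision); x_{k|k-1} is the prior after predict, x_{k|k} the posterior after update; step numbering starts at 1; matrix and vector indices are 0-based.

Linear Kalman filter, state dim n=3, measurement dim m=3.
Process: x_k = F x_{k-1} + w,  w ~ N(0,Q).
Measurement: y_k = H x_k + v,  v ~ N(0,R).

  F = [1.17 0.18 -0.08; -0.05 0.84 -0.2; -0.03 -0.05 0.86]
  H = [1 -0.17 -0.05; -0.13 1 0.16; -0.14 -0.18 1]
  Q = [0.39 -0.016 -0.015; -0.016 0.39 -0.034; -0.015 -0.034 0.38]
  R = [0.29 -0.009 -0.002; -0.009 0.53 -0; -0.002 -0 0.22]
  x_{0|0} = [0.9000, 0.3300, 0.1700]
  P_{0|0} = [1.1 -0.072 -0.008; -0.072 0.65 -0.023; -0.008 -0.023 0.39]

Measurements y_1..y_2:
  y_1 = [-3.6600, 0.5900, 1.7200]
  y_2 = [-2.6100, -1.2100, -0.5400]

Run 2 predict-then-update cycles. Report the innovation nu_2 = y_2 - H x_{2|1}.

innov = [1.0356, -1.8579, -2.0501]

step 1: x^-=[1.0988, 0.1982, 0.1027]  P^-=[1.8912 -0.0417 -0.0934; -0.0417 0.8806 -0.1416; -0.0934 -0.1416 0.6732]  S=[2.2294 -0.4572 -0.3382; -0.4572 1.4292 -0.1348; -0.3382 -0.1348 1.0339]  K=[0.8577 0.0579 -0.0510; 0.0064 0.5867 -0.2061; 0.0799 0.0787 0.7249]  nu=[-4.7200, 0.5182, 1.8068]  x^+=[-3.0117, 0.0999, 1.0760]  P^+=[0.2587 0.0514 0.0325; 0.0514 0.3146 0.0185; 0.0325 0.0185 0.1672]
step 2: x^-=[-3.5918, 0.0193, 1.0107]  P^-=[0.7704 0.0598 -0.0060; 0.0598 0.6094 -0.0644; -0.0060 -0.0644 0.5016]  S=[1.0584 -0.1517 -0.1213; -0.1517 1.1294 -0.0841; -0.1213 -0.0841 0.7843]  K=[0.7220 0.0573 -0.0411; 0.0150 0.5126 -0.1754; 0.0688 0.0741 0.6740]  nu=[1.0356, -1.8579, -2.0501]  x^+=[-2.8663, -0.5579, -0.4373]  P^+=[0.2185 0.0477 0.0287; 0.0477 0.2749 0.0175; 0.0287 0.0175 0.1553]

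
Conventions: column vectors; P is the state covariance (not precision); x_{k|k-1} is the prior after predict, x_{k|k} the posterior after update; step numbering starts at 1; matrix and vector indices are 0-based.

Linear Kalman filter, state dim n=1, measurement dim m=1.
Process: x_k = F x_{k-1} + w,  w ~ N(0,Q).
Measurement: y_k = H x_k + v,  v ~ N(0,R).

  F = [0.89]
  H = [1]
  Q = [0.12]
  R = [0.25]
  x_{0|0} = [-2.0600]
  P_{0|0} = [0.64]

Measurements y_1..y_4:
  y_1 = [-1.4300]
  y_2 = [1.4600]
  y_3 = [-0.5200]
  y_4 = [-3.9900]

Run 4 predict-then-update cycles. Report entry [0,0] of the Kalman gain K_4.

K[0,0] = 0.4600

step 1: x^-=[-1.8334]  P^-=[0.6269]  S=[0.8769]  K=[0.7149]  nu=[0.4034]  x^+=[-1.5450]  P^+=[0.1787]
step 2: x^-=[-1.3751]  P^-=[0.2616]  S=[0.5116]  K=[0.5113]  nu=[2.8351]  x^+=[0.0745]  P^+=[0.1278]
step 3: x^-=[0.0663]  P^-=[0.2213]  S=[0.4713]  K=[0.4695]  nu=[-0.5863]  x^+=[-0.2089]  P^+=[0.1174]
step 4: x^-=[-0.1860]  P^-=[0.2130]  S=[0.4630]  K=[0.4600]  nu=[-3.8040]  x^+=[-1.9359]  P^+=[0.1150]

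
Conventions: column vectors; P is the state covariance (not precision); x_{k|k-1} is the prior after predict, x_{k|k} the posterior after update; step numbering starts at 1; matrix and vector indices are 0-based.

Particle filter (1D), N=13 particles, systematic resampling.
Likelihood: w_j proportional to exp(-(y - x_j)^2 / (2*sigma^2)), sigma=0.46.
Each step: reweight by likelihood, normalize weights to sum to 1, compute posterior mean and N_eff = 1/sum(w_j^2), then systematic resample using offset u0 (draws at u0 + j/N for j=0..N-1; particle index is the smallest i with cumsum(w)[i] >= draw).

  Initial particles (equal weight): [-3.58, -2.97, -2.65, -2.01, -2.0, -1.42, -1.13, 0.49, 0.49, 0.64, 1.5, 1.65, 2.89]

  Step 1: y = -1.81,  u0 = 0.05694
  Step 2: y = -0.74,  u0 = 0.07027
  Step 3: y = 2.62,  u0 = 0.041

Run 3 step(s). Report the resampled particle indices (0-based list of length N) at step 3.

resampled_idx = [6, 6, 7, 7, 8, 8, 9, 10, 10, 11, 11, 12, 12]

step 1: w=[0.0002, 0.0135, 0.0610, 0.2942, 0.2969, 0.2257, 0.1084, 0.0000, 0.0000, 0.0000, 0.0000, 0.0000, 0.0000]  mean=-1.8307  Neff=4.1434  idx=[2, 3, 3, 3, 3, 4, 4, 4, 5, 5, 5, 6, 6]
step 2: w=[0.0001, 0.0086, 0.0086, 0.0086, 0.0086, 0.0092, 0.0092, 0.0092, 0.1309, 0.1309, 0.1309, 0.2726, 0.2726]  mean=-1.2983  Neff=4.9864  idx=[8, 8, 9, 9, 10, 10, 11, 11, 11, 12, 12, 12, 12]
step 3: w=[0.0007, 0.0007, 0.0007, 0.0007, 0.0007, 0.0007, 0.1423, 0.1423, 0.1423, 0.1423, 0.1423, 0.1423, 0.1423]  mean=-1.1312  Neff=7.0576  idx=[6, 6, 7, 7, 8, 8, 9, 10, 10, 11, 11, 12, 12]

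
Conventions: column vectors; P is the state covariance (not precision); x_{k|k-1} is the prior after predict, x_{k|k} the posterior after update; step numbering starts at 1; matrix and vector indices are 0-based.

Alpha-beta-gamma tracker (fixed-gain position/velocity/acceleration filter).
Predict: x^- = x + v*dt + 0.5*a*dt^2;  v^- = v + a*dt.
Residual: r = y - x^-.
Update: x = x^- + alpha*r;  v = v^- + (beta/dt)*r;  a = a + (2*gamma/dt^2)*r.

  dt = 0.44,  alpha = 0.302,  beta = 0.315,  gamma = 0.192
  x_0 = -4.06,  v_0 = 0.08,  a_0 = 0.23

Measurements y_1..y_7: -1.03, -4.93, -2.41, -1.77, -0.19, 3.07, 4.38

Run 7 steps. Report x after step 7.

x_post = 2.6987

step 1: x_pred=-4.0025  r=2.9725  x^+=-3.1048  v^+=2.3093  a^+=6.1259
step 2: x_pred=-1.4958  r=-3.4342  x^+=-2.5329  v^+=2.5461  a^+=-0.6858
step 3: x_pred=-1.4790  r=-0.9310  x^+=-1.7602  v^+=1.5778  a^+=-2.5324
step 4: x_pred=-1.3111  r=-0.4589  x^+=-1.4497  v^+=0.1350  a^+=-3.4427
step 5: x_pred=-1.7235  r=1.5335  x^+=-1.2604  v^+=-0.2819  a^+=-0.4010
step 6: x_pred=-1.4232  r=4.4932  x^+=-0.0663  v^+=2.7584  a^+=8.5112
step 7: x_pred=1.9713  r=2.4087  x^+=2.6987  v^+=8.2277  a^+=13.2888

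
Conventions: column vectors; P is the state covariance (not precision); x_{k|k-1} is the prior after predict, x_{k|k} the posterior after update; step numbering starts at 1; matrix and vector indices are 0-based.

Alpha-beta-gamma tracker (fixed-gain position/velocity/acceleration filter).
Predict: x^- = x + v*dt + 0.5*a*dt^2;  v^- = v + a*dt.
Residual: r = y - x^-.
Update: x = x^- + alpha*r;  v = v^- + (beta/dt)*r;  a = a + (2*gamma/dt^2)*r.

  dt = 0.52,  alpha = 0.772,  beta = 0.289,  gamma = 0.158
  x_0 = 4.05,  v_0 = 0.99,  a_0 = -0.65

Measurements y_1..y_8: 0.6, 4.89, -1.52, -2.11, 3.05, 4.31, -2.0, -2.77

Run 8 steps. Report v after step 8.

v_post = 1.8619

step 1: x_pred=4.4769  r=-3.8769  x^+=1.4839  v^+=-1.5027  a^+=-5.1807
step 2: x_pred=0.0021  r=4.8879  x^+=3.7756  v^+=-1.4801  a^+=0.5315
step 3: x_pred=3.0778  r=-4.5978  x^+=-0.4717  v^+=-3.7590  a^+=-4.8417
step 4: x_pred=-3.0810  r=0.9710  x^+=-2.3314  v^+=-5.7371  a^+=-3.7069
step 5: x_pred=-5.8158  r=8.8658  x^+=1.0286  v^+=-2.7373  a^+=6.6541
step 6: x_pred=0.5048  r=3.8052  x^+=3.4424  v^+=2.8376  a^+=11.1009
step 7: x_pred=6.4188  r=-8.4188  x^+=-0.0805  v^+=3.9312  a^+=1.2624
step 8: x_pred=2.1344  r=-4.9044  x^+=-1.6518  v^+=1.8619  a^+=-4.4691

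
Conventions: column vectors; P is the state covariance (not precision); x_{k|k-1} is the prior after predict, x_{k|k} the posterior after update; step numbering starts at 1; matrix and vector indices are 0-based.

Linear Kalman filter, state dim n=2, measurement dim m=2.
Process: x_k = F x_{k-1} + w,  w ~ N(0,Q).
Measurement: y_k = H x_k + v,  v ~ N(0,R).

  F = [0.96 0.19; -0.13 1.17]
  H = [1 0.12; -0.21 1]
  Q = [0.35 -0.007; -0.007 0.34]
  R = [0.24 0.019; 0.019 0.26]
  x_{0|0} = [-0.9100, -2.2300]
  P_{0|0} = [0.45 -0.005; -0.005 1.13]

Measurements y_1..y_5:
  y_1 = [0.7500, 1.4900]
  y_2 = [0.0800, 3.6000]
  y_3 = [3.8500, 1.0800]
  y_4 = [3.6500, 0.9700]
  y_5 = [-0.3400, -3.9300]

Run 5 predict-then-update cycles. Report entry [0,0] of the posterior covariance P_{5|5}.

step 1: x^-=[-1.2973, -2.4908]  P^-=[0.8037 0.1825; 0.1825 1.8960]  S=[1.1148 0.2557; 0.2557 2.1148]  K=[0.7602 -0.0854; 0.1711 0.8577]  nu=[2.3462, 3.7084]  x^+=[0.1695, 1.0914]  P^+=[0.1773 0.0295; 0.0295 0.2325]
step 2: x^-=[0.3701, 1.2550]  P^-=[0.5325 0.0549; 0.0549 0.6522]  S=[0.7951 0.0390; 0.0390 0.9127]  K=[0.6825 -0.0915; 0.1334 0.6963]  nu=[-0.4407, 2.4228]  x^+=[-0.1524, 2.8832]  P^+=[0.1594 0.0226; 0.0226 0.1883]
step 3: x^-=[0.4015, 3.3932]  P^-=[0.5119 0.0399; 0.0399 0.5936]  S=[0.7700 0.0216; 0.0216 0.8595]  K=[0.6737 -0.0956; 0.1253 0.6778]  nu=[3.0413, -2.2288]  x^+=[2.6636, 2.2634]  P^+=[0.1574 0.0210; 0.0210 0.1830]
step 4: x^-=[2.9871, 2.3019]  P^-=[0.5093 0.0371; 0.0371 0.5868]  S=[0.7666 0.0186; 0.0186 0.8537]  K=[0.6725 -0.0965; 0.1238 0.6756]  nu=[0.3867, -0.7046]  x^+=[3.3151, 1.8738]  P^+=[0.1571 0.0207; 0.0207 0.1823]
step 5: x^-=[3.5385, 1.7614]  P^-=[0.5089 0.0366; 0.0366 0.5860]  S=[0.7661 0.0182; 0.0182 0.8530]  K=[0.6723 -0.0966; 0.1236 0.6753]  nu=[-4.0899, -4.9483]  x^+=[1.2672, -2.0856]  P^+=[0.1570 0.0206; 0.0206 0.1823]

P_post[0,0] = 0.1570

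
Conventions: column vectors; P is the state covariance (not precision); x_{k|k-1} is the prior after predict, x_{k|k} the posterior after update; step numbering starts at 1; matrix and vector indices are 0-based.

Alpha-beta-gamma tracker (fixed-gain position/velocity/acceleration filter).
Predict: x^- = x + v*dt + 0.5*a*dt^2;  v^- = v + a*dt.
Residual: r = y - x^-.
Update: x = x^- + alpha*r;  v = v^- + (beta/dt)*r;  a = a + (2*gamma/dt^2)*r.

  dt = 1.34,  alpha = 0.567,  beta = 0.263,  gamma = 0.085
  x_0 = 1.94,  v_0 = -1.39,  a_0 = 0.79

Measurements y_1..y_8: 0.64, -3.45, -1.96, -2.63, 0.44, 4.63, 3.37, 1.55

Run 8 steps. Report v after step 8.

step 1: x_pred=0.7867  r=-0.1467  x^+=0.7035  v^+=-0.3602  a^+=0.7761
step 2: x_pred=0.9177  r=-4.3677  x^+=-1.5588  v^+=-0.1774  a^+=0.3626
step 3: x_pred=-1.4710  r=-0.4890  x^+=-1.7483  v^+=0.2125  a^+=0.3163
step 4: x_pred=-1.1795  r=-1.4505  x^+=-2.0020  v^+=0.3517  a^+=0.1790
step 5: x_pred=-1.3700  r=1.8100  x^+=-0.3437  v^+=0.9468  a^+=0.3504
step 6: x_pred=1.2395  r=3.3905  x^+=3.1619  v^+=2.0817  a^+=0.6714
step 7: x_pred=6.5541  r=-3.1841  x^+=4.7487  v^+=2.3564  a^+=0.3699
step 8: x_pred=8.2383  r=-6.6883  x^+=4.4460  v^+=1.5393  a^+=-0.2633

v_post = 1.5393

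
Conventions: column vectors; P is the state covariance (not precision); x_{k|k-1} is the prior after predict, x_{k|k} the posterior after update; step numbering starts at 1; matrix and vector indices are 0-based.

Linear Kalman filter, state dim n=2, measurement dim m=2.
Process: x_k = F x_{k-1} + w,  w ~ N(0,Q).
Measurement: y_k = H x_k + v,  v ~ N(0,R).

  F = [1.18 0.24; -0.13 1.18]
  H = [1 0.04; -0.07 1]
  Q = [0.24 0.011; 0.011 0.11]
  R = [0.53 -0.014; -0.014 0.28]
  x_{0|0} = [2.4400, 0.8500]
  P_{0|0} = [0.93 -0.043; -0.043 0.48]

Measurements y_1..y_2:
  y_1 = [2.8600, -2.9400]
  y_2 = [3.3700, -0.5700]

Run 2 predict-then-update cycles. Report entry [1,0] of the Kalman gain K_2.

step 1: x^-=[3.0832, 0.6858]  P^-=[1.5382 -0.0543; -0.0543 0.8073]  S=[2.0652 -0.1435; -0.1435 1.1024]  K=[0.7403 -0.0505; 0.0409 0.7410]  nu=[-0.2506, -3.4100]  x^+=[3.0700, -1.8514]  P^+=[0.3929 0.0030; 0.0030 0.2071]
step 2: x^-=[3.1783, -2.5837]  P^-=[0.8007 0.0135; 0.0135 0.4041]  S=[1.3325 -0.0405; -0.0405 0.6862]  K=[0.6005 -0.0267; 0.0401 0.5900]  nu=[0.2951, 2.2362]  x^+=[3.2959, -1.2526]  P^+=[0.3184 0.0064; 0.0064 0.1651]

K[1,0] = 0.0401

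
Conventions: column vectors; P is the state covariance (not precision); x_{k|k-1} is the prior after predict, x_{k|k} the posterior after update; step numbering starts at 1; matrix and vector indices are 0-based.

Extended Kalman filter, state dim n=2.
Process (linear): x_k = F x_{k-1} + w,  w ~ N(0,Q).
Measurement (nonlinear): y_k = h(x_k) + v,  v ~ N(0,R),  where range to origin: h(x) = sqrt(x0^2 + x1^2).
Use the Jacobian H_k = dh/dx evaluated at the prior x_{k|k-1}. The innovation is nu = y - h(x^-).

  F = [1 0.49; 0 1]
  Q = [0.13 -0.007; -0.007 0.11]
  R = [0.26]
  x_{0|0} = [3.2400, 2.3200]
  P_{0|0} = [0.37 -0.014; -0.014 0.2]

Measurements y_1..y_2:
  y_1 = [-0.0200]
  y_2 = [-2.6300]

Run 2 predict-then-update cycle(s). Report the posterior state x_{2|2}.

x_post = [-0.5804, -0.6260]

step 1: x^-=[4.3768, 2.3200]  P^-=[0.5343 0.0770; 0.0770 0.3100]  H_jac=[0.8835 0.4683]  S=[0.8088]  K=[0.6282; 0.2636]  nu=[-4.9737]  x^+=[1.2521, 1.0089]  P^+=[0.2151 -0.0570; -0.0570 0.2538]
step 2: x^-=[1.7465, 1.0089]  P^-=[0.3502 0.0604; 0.0604 0.3638]  H_jac=[0.8659 0.5002]  S=[0.6659]  K=[0.5007; 0.3518]  nu=[-4.6469]  x^+=[-0.5804, -0.6260]  P^+=[0.1832 -0.0569; -0.0569 0.2814]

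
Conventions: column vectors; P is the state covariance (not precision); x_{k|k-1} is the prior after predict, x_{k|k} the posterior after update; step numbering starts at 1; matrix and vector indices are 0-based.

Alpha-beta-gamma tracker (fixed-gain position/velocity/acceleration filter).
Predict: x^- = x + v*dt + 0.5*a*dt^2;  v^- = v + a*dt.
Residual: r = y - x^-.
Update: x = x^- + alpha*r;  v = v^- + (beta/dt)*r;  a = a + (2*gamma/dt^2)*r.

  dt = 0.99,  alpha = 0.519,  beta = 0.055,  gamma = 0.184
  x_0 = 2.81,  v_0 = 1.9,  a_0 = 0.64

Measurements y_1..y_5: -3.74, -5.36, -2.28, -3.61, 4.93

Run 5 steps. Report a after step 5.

a_post = 7.3291

step 1: x_pred=5.0046  r=-8.7446  x^+=0.4662  v^+=2.0478  a^+=-2.6434
step 2: x_pred=1.1981  r=-6.5581  x^+=-2.2056  v^+=-0.9335  a^+=-5.1057
step 3: x_pred=-5.6318  r=3.3518  x^+=-3.8922  v^+=-5.8020  a^+=-3.8472
step 4: x_pred=-11.5215  r=7.9115  x^+=-7.4154  v^+=-9.1712  a^+=-0.8767
step 5: x_pred=-16.9246  r=21.8546  x^+=-5.5820  v^+=-8.8250  a^+=7.3291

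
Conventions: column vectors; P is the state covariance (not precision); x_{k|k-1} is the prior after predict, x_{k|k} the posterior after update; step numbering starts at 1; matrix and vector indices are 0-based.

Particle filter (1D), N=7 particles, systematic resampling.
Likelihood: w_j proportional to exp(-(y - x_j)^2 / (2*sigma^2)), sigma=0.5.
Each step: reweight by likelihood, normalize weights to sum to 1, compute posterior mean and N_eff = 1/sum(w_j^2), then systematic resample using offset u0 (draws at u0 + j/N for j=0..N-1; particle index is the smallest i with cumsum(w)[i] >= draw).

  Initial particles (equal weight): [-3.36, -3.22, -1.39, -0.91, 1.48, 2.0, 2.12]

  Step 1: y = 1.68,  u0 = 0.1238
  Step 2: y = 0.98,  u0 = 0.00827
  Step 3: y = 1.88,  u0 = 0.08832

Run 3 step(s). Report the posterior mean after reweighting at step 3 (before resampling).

step 1: w=[0.0000, 0.0000, 0.0000, 0.0000, 0.3819, 0.3371, 0.2809]  mean=1.8351  Neff=2.9546  idx=[4, 4, 5, 5, 5, 6, 6]
step 2: w=[0.3493, 0.3493, 0.0719, 0.0719, 0.0719, 0.0428, 0.0428]  mean=1.6470  Neff=3.7987  idx=[0, 0, 0, 1, 1, 2, 4]
step 3: w=[0.1303, 0.1303, 0.1303, 0.1303, 0.1303, 0.1743, 0.1743]  mean=1.6613  Neff=6.8668  idx=[0, 1, 2, 3, 5, 5, 6]

post_mean = 1.6613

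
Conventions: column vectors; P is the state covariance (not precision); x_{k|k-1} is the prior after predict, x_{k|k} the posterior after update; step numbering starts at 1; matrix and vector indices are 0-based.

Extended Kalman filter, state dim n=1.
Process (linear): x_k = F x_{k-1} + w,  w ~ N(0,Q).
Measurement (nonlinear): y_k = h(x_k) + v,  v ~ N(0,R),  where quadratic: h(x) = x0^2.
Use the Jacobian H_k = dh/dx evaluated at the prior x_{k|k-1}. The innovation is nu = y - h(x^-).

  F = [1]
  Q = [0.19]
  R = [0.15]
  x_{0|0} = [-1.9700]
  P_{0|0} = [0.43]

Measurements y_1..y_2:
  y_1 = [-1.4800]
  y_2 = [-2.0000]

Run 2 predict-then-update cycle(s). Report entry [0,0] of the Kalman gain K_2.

step 1: x^-=[-1.9700]  P^-=[0.6200]  H_jac=[-3.9400]  S=[9.7746]  K=[-0.2499]  nu=[-5.3609]  x^+=[-0.6302]  P^+=[0.0095]
step 2: x^-=[-0.6302]  P^-=[0.1995]  H_jac=[-1.2605]  S=[0.4670]  K=[-0.5385]  nu=[-2.3972]  x^+=[0.6607]  P^+=[0.0641]

K[0,0] = -0.5385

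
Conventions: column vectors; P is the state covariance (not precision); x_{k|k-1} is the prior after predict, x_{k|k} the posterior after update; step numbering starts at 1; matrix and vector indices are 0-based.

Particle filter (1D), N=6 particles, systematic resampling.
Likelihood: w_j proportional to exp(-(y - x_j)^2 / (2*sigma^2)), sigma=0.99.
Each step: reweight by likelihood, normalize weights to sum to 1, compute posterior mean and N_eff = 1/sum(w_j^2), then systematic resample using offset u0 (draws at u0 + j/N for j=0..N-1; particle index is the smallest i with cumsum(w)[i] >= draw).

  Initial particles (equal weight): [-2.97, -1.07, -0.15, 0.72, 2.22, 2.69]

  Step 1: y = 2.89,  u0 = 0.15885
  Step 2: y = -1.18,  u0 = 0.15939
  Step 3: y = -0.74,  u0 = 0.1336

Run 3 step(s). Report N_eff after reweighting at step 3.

step 1: w=[0.0000, 0.0002, 0.0048, 0.0483, 0.4242, 0.5226]  mean=2.3813  Neff=2.1960  idx=[4, 4, 5, 5, 5, 5]
step 2: w=[0.3704, 0.3704, 0.0648, 0.0648, 0.0648, 0.0648]  mean=2.3418  Neff=3.4344  idx=[0, 0, 1, 1, 3, 5]
step 3: w=[0.2256, 0.2256, 0.2256, 0.2256, 0.0488, 0.0488]  mean=2.2658  Neff=4.7990  idx=[0, 1, 2, 2, 3, 5]

N_eff = 4.7990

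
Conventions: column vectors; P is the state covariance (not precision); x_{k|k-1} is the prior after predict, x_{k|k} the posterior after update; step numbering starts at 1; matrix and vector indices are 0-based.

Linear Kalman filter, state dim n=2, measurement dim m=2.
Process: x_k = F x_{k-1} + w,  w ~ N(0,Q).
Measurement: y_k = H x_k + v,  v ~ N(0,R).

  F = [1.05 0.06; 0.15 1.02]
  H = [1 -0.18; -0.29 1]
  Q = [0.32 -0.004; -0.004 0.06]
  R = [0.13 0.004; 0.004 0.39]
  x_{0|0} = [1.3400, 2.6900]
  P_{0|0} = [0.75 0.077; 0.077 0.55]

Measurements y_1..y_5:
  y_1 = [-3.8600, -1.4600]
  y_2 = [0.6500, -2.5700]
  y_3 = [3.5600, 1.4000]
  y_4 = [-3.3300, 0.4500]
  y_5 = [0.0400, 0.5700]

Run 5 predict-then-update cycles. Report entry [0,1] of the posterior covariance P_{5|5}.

P_post[0,1] = 0.0452

step 1: x^-=[1.5684, 2.9448]  P^-=[1.1586 0.2309; 0.2309 0.6727]  S=[1.2272 -0.2101; -0.2101 1.0261]  K=[0.9251 0.0870; 0.1975 0.6307]  nu=[-4.8983, -3.9500]  x^+=[-3.3066, -0.5137]  P^+=[0.1344 0.0766; 0.0766 0.2690]
step 2: x^-=[-3.5028, -1.0199]  P^-=[0.4788 0.1164; 0.1164 0.3663]  S=[0.5788 -0.0783; -0.0783 0.7291]  K=[0.7985 0.0550; 0.1511 0.4724]  nu=[3.9692, -2.5659]  x^+=[-0.4744, -1.6323]  P^+=[0.1144 0.0578; 0.0578 0.2016]
step 3: x^-=[-0.5960, -1.7361]  P^-=[0.4542 0.0888; 0.0888 0.2900]  S=[0.5616 -0.0865; -0.0865 0.6667]  K=[0.7860 0.0376; 0.1288 0.4131]  nu=[3.8435, 2.9633]  x^+=[2.5365, -0.0171]  P^+=[0.1114 0.0501; 0.0501 0.1761]
step 4: x^-=[2.6623, 0.3630]  P^-=[0.4497 0.0784; 0.0784 0.2611]  S=[0.5599 -0.0909; -0.0909 0.6434]  K=[0.7828 0.0298; 0.1190 0.3872]  nu=[-5.9270, 0.8591]  x^+=[-1.9516, -0.0096]  P^+=[0.1103 0.0467; 0.0467 0.1651]
step 5: x^-=[-2.0497, -0.3025]  P^-=[0.4481 0.0739; 0.0739 0.2485]  S=[0.5595 -0.0929; -0.0929 0.6333]  K=[0.7814 0.0262; 0.1145 0.3753]  nu=[2.0353, 0.2781]  x^+=[-0.4521, 0.0349]  P^+=[0.1098 0.0452; 0.0452 0.1599]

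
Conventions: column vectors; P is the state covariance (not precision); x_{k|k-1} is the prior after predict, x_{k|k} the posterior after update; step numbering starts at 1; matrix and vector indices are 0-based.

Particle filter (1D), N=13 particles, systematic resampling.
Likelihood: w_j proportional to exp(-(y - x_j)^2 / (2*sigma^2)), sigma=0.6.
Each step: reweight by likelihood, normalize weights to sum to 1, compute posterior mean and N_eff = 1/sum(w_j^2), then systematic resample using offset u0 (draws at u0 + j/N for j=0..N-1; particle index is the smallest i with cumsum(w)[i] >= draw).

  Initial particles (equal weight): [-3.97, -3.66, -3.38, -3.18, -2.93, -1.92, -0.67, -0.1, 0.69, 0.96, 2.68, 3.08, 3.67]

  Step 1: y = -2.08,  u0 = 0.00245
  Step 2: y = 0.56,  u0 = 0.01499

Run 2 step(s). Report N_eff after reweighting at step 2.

step 1: w=[0.0041, 0.0181, 0.0556, 0.1083, 0.2132, 0.5613, 0.0368, 0.0025, 0.0000, 0.0000, 0.0000, 0.0000, 0.0000]  mean=-2.3424  Neff=2.6521  idx=[0, 3, 3, 4, 4, 4, 5, 5, 5, 5, 5, 5, 5]
step 2: w=[0.0000, 0.0000, 0.0000, 0.0000, 0.0000, 0.0000, 0.1428, 0.1428, 0.1428, 0.1428, 0.1428, 0.1428, 0.1428]  mean=-1.9201  Neff=7.0015  idx=[6, 6, 7, 7, 8, 8, 9, 9, 10, 10, 11, 12, 12]

N_eff = 7.0015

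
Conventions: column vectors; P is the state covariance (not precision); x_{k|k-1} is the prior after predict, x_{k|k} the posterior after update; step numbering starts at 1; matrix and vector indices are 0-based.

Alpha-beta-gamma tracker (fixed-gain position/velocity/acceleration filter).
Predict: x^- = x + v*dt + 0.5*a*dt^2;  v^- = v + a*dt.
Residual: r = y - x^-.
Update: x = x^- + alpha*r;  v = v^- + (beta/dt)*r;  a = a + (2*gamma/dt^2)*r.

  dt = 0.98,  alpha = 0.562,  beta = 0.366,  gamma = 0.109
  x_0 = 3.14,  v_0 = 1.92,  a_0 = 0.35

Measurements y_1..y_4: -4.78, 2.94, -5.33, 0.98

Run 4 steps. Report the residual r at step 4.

step 1: x_pred=5.1897  r=-9.9697  x^+=-0.4133  v^+=-1.4604  a^+=-1.9130
step 2: x_pred=-2.7631  r=5.7031  x^+=0.4421  v^+=-1.2052  a^+=-0.6185
step 3: x_pred=-1.0360  r=-4.2940  x^+=-3.4492  v^+=-3.4150  a^+=-1.5932
step 4: x_pred=-7.5609  r=8.5409  x^+=-2.7609  v^+=-1.7865  a^+=0.3455

resid = 8.5409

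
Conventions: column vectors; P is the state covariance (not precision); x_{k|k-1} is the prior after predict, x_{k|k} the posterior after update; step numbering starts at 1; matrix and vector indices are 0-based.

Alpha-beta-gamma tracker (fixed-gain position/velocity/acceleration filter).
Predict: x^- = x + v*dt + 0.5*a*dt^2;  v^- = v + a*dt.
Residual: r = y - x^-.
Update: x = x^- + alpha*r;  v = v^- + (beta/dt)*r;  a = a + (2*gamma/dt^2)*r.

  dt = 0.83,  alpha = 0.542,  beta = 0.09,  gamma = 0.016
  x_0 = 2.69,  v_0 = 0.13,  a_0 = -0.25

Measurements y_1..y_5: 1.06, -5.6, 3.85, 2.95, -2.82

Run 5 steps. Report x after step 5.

x_post = -1.2771

step 1: x_pred=2.7118  r=-1.6518  x^+=1.8165  v^+=-0.2566  a^+=-0.3267
step 2: x_pred=1.4910  r=-7.0910  x^+=-2.3523  v^+=-1.2967  a^+=-0.6561
step 3: x_pred=-3.6546  r=7.5046  x^+=0.4129  v^+=-1.0275  a^+=-0.3075
step 4: x_pred=-0.5459  r=3.4959  x^+=1.3489  v^+=-0.9037  a^+=-0.1451
step 5: x_pred=0.5488  r=-3.3688  x^+=-1.2771  v^+=-1.3894  a^+=-0.3016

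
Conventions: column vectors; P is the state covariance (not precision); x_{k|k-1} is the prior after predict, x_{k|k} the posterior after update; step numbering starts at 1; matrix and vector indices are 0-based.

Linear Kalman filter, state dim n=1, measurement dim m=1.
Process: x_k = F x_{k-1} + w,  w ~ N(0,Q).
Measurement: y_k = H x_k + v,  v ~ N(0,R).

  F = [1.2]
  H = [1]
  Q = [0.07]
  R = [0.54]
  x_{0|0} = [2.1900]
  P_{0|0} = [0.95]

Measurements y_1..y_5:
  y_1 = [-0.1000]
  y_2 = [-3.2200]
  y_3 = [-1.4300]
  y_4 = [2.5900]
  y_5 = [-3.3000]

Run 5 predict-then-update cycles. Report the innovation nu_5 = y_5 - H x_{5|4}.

step 1: x^-=[2.6280]  P^-=[1.4380]  S=[1.9780]  K=[0.7270]  nu=[-2.7280]  x^+=[0.6448]  P^+=[0.3926]
step 2: x^-=[0.7737]  P^-=[0.6353]  S=[1.1753]  K=[0.5405]  nu=[-3.9937]  x^+=[-1.3851]  P^+=[0.2919]
step 3: x^-=[-1.6621]  P^-=[0.4903]  S=[1.0303]  K=[0.4759]  nu=[0.2321]  x^+=[-1.5516]  P^+=[0.2570]
step 4: x^-=[-1.8620]  P^-=[0.4401]  S=[0.9801]  K=[0.4490]  nu=[4.4520]  x^+=[0.1370]  P^+=[0.2425]
step 5: x^-=[0.1644]  P^-=[0.4192]  S=[0.9592]  K=[0.4370]  nu=[-3.4644]  x^+=[-1.3495]  P^+=[0.2360]

innov = [-3.4644]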